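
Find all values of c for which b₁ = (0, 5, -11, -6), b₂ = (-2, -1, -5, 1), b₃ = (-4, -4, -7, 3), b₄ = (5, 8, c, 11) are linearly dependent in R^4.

Dependence holds iff the 4×4 matrix [b₁ b₂ b₃ b₄] is singular.
The determinant works out to 14*c - 287.
Setting this to zero gives c = 41/2.

c = 41/2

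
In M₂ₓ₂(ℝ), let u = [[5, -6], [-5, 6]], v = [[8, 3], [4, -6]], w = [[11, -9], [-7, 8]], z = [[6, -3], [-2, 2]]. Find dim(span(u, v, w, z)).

Use coordinates relative to {E₁₁, E₁₂, E₂₁, E₂₂}.
Row-reduce the 4×4 matrix with these as rows.
Exactly 2 pivots survive; hence the rank is 2.

dim = 2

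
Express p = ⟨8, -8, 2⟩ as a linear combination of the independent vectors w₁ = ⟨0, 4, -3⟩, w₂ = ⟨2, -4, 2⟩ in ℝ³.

p = 2w₁ + 4w₂

Set up the augmented matrix [w₁ | w₂ | p] and row-reduce.
Back-substitution yields (c₁, c₂) = (2, 4).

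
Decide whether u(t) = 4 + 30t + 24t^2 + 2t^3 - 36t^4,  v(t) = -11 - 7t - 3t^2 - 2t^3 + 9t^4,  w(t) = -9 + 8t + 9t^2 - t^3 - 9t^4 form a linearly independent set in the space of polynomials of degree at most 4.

linearly dependent

Write each element as a coordinate vector in ℝ⁵ using {1, t, …, t^4}.
Row-reduce the matrix whose columns are u, v, w.
The reduction yields 2 nonzero rows, so the rank is 2.
Since rank 2 < 3, the set is linearly dependent.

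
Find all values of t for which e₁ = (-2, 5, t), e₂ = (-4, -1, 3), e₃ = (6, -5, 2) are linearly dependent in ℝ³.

t = -4

The vectors are dependent exactly when the determinant of the matrix with rows e₁, e₂, e₃ vanishes.
Cofactor expansion gives det = 26*t + 104.
Solving 26*t + 104 = 0 yields t = -4.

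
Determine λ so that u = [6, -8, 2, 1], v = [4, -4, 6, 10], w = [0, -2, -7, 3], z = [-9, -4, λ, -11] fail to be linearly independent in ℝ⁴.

The set is linearly dependent precisely when det[u; v; w; z] = 0.
The determinant works out to -136*λ - 8024.
Solving -136*λ - 8024 = 0 yields λ = -59.

λ = -59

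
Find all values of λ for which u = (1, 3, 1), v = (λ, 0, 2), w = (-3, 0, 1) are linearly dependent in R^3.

The set is linearly dependent precisely when det[u; v; w] = 0.
The determinant works out to -3*λ - 18.
Solving -3*λ - 18 = 0 yields λ = -6.

λ = -6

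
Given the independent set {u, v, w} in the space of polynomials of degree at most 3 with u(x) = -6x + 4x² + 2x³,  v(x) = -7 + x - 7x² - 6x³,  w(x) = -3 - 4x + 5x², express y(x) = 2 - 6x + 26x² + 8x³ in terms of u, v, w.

Take coordinate vectors relative to {1, x, …, x³}.
Write y = c₁u + … + c₃w and equate components.
The system has the unique solution (c₁, c₂, c₃) = (-2, -2, 4).

y = -2u - 2v + 4w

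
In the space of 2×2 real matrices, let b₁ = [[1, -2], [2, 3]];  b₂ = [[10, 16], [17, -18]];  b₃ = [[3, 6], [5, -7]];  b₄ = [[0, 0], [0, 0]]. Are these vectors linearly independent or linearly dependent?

Take coordinates with respect to the standard basis {E₁₁, E₁₂, E₂₁, E₂₂}.
One of the vectors is the zero vector, so the set is linearly dependent.

linearly dependent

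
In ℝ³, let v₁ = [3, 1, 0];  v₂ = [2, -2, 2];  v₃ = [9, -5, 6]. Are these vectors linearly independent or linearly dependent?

linearly dependent

Row-reduce the matrix whose columns are v₁, v₂, v₃.
The reduction yields 2 nonzero rows, so the rank is 2.
Since rank 2 < 3, the set is linearly dependent.
Indeed v₁ + 3v₂ - v₃ = 0.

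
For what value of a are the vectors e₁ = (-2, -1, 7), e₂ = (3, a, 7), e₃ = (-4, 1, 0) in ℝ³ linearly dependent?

The set is linearly dependent precisely when det[e₁; e₂; e₃] = 0.
Cofactor expansion gives det = 28*a + 63.
This vanishes exactly when a = -9/4.

a = -9/4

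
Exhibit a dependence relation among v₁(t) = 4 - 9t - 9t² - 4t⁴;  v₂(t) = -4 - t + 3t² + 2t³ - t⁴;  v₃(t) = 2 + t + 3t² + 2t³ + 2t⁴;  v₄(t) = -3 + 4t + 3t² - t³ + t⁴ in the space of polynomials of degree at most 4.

v₁ + v₃ + 2v₄ = 0

Take coordinates with respect to {1, t, …, t⁴}.
Set up α₁v₁ + … + α₄v₄ = 0 and solve the homogeneous system.
A generator of the null space is (1, 0, 1, 2).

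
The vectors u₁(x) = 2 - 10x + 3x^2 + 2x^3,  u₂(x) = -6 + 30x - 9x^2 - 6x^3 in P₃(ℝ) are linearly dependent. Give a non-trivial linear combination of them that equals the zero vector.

Take coordinates with respect to {1, x, …, x^3}.
Solve the homogeneous system with u₁, u₂ as columns by row-reducing the coefficient matrix.
The free variable yields coefficients (3, 1) (any nonzero multiple also works).

3u₁ + u₂ = 0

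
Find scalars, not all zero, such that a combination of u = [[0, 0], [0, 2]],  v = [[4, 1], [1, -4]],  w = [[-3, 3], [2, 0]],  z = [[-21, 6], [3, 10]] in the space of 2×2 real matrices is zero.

u + 3v - 3w + z = 0

Take coordinates with respect to {E₁₁, E₁₂, E₂₁, E₂₂}.
Solve the homogeneous system with u, v, w, z as columns by row-reducing the coefficient matrix.
One solution (up to scaling) is (1, 3, -3, 1).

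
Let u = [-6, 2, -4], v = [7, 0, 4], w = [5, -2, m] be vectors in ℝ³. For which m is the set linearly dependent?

The vectors are dependent exactly when the determinant of the matrix with rows u, v, w vanishes.
Expanding, det = 48 - 14*m.
Solving 48 - 14*m = 0 yields m = 24/7.

m = 24/7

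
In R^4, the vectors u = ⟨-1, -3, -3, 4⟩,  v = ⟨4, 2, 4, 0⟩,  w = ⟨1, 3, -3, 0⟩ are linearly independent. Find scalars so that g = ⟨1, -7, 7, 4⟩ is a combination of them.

Since u, v, w are independent, the coefficients expressing g are uniquely determined by a linear system.
The system has the unique solution (c₁, c₂, c₃) = (1, 1, -2).

g = u + v - 2w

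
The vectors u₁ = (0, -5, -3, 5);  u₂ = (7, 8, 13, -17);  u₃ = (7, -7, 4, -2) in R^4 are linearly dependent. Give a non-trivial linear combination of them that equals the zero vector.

3u₁ + u₂ - u₃ = 0

Solve the homogeneous system with u₁, u₂, u₃ as columns by row-reducing the coefficient matrix.
One solution (up to scaling) is (3, 1, -1).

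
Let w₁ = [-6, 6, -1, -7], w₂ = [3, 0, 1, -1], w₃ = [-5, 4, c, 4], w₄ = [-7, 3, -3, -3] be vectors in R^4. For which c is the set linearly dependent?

Dependence holds iff the 4×4 matrix [w₁ w₂ w₃ w₄] is singular.
Cofactor expansion gives det = 15*c - 160.
This vanishes exactly when c = 32/3.

c = 32/3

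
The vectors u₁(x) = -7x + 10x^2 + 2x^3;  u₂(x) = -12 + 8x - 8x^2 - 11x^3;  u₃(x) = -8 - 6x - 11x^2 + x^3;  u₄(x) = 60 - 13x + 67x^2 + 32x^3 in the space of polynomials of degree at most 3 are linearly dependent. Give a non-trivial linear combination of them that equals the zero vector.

Pass to coordinate vectors relative to the basis {1, x, …, x^3}.
Solve the homogeneous system with u₁, u₂, u₃, u₄ as columns by row-reducing the coefficient matrix.
A generator of the null space is (1, -3, -3, -1).

u₁ - 3u₂ - 3u₃ - u₄ = 0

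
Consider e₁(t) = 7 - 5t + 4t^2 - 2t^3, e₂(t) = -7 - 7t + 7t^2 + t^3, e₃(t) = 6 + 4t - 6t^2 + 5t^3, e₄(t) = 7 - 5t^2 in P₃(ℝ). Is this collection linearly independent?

linearly independent

Take coordinates with respect to the standard basis {1, t, …, t^3}.
Place the vectors as rows of a 4×4 matrix and reduce to echelon form.
The reduction yields 4 nonzero rows, so the rank is 4.
Since rank = 4 (the number of vectors), the set is linearly independent.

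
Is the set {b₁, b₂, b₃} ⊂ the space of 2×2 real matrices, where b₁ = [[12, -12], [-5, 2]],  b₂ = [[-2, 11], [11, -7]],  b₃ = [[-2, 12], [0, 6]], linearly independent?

linearly independent

Take coordinates with respect to the standard basis {E₁₁, E₁₂, E₂₁, E₂₂}.
Row-reduce the matrix whose columns are b₁, b₂, b₃.
The reduction yields 3 nonzero rows, so the rank is 3.
Since rank = 3 (the number of vectors), the set is linearly independent.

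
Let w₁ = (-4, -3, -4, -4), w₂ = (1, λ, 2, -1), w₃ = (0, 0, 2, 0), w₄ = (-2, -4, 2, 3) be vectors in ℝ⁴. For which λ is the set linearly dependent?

Place the vectors as rows of a 4×4 matrix; dependence ⇔ determinant zero.
The determinant works out to 70 - 40*λ.
Solving 70 - 40*λ = 0 yields λ = 7/4.

λ = 7/4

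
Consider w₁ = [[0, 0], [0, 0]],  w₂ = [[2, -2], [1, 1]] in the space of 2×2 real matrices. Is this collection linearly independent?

Write each element as a coordinate vector in ℝ⁴ using {E₁₁, E₁₂, E₂₁, E₂₂}.
One of the vectors is the zero vector, so the set is linearly dependent.

linearly dependent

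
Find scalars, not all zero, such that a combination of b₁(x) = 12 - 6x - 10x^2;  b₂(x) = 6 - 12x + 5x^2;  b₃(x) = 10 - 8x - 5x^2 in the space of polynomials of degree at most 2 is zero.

Write each element as a vector in ℝ³ using {1, x, x^2}.
Row-reduce the matrix with b₁, b₂, b₃ as columns; the null space gives the coefficients.
The free variable yields coefficients (2, 1, -3) (any nonzero multiple also works).

2b₁ + b₂ - 3b₃ = 0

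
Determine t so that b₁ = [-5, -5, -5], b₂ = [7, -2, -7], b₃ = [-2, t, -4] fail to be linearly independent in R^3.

t = -23/7

The set is linearly dependent precisely when det[b₁; b₂; b₃] = 0.
Cofactor expansion gives det = -70*t - 230.
This vanishes exactly when t = -23/7.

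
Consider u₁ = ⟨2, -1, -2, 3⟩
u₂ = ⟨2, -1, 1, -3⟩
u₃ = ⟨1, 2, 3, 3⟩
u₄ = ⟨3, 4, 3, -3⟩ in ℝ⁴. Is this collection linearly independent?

Form the 4×4 matrix with these as columns; its determinant is 246.
A nonzero determinant means the columns are linearly independent.

linearly independent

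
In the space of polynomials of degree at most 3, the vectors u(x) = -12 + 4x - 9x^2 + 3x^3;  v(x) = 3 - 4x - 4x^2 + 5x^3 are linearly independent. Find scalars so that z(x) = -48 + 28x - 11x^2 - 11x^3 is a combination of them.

z = 3u - 4v

Work in coordinates with respect to the standard basis {1, x, …, x^3}.
Since u, v are independent, the coefficients expressing z are uniquely determined by a linear system.
The system has the unique solution (c₁, c₂) = (3, -4).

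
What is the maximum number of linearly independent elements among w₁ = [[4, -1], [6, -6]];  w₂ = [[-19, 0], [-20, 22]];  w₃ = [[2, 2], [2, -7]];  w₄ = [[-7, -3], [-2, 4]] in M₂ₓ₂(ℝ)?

Use coordinates relative to {E₁₁, E₁₂, E₂₁, E₂₂}.
Row-reduce the 4×4 matrix with these as rows.
Exactly 3 pivots survive; hence the rank is 3.

3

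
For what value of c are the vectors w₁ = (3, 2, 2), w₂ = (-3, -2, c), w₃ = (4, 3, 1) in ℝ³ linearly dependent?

c = -2

Dependence holds iff the 3×3 matrix [w₁ w₂ w₃] is singular.
Cofactor expansion gives det = -c - 2.
Solving -c - 2 = 0 yields c = -2.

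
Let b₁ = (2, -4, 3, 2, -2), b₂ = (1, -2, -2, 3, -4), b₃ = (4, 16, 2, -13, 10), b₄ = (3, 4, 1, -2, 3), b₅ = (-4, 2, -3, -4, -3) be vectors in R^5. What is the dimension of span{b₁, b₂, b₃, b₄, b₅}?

4

Row-reduce the 5×5 matrix with these as rows.
Exactly 4 pivots survive; hence the rank is 4.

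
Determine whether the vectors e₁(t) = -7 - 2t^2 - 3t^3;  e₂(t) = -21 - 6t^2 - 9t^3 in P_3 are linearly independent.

Write each element as a coordinate vector in ℝ⁴ using {1, t, …, t^3}.
Row-reduce the matrix whose columns are e₁, e₂.
The reduction yields 1 nonzero row, so the rank is 1.
Since rank 1 < 2, the set is linearly dependent.
Indeed 3e₁ - e₂ = 0.

linearly dependent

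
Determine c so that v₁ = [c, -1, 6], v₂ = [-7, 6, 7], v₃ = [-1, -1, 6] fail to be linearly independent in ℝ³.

c = -1

The vectors are dependent exactly when the determinant of the matrix with rows v₁, v₂, v₃ vanishes.
Expanding, det = 43*c + 43.
Setting this to zero gives c = -1.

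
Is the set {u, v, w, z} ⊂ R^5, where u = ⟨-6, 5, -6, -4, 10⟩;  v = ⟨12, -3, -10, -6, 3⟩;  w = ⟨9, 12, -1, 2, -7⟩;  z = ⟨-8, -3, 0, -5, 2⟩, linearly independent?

linearly independent

Place the vectors as rows of a 4×5 matrix and reduce to echelon form.
The reduction yields 4 nonzero rows, so the rank is 4.
Since rank = 4 (the number of vectors), the set is linearly independent.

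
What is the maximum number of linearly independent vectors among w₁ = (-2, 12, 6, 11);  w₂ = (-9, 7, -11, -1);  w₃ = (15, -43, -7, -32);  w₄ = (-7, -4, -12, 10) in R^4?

Row-reduce the 4×4 matrix with these as rows.
The echelon form has 3 nonzero rows, so the rank is 3.

3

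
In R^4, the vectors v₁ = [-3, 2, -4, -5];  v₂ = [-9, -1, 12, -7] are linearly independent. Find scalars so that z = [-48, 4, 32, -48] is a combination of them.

Solve the system with v₁, v₂ as columns and z as the right-hand side.
Back-substitution yields (a₁, a₂) = (4, 4).

z = 4v₁ + 4v₂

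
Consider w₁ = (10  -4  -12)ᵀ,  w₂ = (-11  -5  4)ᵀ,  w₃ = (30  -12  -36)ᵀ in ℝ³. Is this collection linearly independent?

linearly dependent

One vector is a scalar multiple of another, so the set is dependent.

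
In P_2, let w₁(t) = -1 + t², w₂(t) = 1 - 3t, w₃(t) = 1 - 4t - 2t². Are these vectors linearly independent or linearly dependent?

linearly independent

Write each element as a coordinate vector in ℝ³ using {1, t, t²}.
Place the vectors as rows of a 3×3 matrix and reduce to echelon form.
The reduction yields 3 nonzero rows, so the rank is 3.
Since rank = 3 (the number of vectors), the set is linearly independent.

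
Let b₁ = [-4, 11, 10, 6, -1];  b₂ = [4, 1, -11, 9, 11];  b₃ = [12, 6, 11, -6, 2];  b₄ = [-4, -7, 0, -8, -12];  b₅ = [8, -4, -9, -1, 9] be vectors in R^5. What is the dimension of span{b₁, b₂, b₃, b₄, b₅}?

5

Form the matrix with b₁, b₂, b₃, b₄, b₅ as columns and reduce.
Reduction leaves 5 leading entries, giving rank 5.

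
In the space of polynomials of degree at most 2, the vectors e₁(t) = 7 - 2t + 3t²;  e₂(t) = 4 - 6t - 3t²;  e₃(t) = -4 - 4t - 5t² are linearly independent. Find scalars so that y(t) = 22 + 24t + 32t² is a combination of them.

y = 2e₁ - 2e₂ - 4e₃

Identify each element with its coordinate vector in ℝ³ via {1, t, t²}.
Write y = α₁e₁ + … + α₃e₃ and equate components.
Row-reducing the augmented matrix gives the unique coefficients (α₁, α₂, α₃) = (2, -2, -4).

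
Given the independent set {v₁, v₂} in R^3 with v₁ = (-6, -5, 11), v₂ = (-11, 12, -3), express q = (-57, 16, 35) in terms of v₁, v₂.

Set up the augmented matrix [v₁ | v₂ | q] and row-reduce.
Back-substitution yields (a₁, a₂) = (4, 3).

q = 4v₁ + 3v₂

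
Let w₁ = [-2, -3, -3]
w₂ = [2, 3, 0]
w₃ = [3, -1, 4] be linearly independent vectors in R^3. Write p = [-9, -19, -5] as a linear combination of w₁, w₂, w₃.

Write p = c₁w₁ + … + c₃w₃ and equate components.
The system has the unique solution (c₁, c₂, c₃) = (3, -3, 1).

p = 3w₁ - 3w₂ + w₃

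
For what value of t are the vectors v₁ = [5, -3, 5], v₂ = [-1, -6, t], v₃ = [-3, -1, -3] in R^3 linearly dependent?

t = -1

Place the vectors as rows of a 3×3 matrix; dependence ⇔ determinant zero.
Cofactor expansion gives det = 14*t + 14.
Solving 14*t + 14 = 0 yields t = -1.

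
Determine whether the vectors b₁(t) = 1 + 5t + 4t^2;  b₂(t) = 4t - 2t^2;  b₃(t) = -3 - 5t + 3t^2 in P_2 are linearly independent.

linearly independent

Take coordinates with respect to the standard basis {1, t, t^2}.
Form the 3×3 matrix with these as columns; its determinant is 80.
A nonzero determinant means the columns are linearly independent.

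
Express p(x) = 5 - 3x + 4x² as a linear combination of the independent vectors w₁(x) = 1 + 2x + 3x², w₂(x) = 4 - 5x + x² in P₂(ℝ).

p = w₁ + w₂

Take coordinate vectors relative to {1, x, x²}.
Write p = α₁w₁ + α₂w₂ and equate components.
Back-substitution yields (α₁, α₂) = (1, 1).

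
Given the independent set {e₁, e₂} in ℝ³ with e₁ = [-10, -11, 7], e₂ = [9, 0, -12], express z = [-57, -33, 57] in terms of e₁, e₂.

z = 3e₁ - 3e₂

Write z = c₁e₁ + c₂e₂ and equate components.
Back-substitution yields (c₁, c₂) = (3, -3).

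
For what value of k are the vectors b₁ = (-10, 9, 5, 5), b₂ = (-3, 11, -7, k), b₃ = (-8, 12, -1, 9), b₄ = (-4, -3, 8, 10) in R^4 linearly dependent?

Place the vectors as rows of a 4×4 matrix; dependence ⇔ determinant zero.
Cofactor expansion gives det = 42*k - 322.
Setting this to zero gives k = 23/3.

k = 23/3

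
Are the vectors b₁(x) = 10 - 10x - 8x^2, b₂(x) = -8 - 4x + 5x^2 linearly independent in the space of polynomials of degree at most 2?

linearly independent

Write each element as a coordinate vector in ℝ³ using {1, x, x^2}.
Place the vectors as rows of a 2×3 matrix and reduce to echelon form.
The reduction yields 2 nonzero rows, so the rank is 2.
Since rank = 2 (the number of vectors), the set is linearly independent.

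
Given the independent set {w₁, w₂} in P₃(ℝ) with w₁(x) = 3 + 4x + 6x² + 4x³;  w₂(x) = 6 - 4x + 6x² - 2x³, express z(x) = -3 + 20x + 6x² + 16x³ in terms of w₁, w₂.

Take coordinate vectors relative to {1, x, …, x³}.
Write z = a₁w₁ + a₂w₂ and equate components.
Back-substitution yields (a₁, a₂) = (3, -2).

z = 3w₁ - 2w₂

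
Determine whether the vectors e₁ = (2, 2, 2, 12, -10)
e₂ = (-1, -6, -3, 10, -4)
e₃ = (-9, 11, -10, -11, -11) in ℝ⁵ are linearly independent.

linearly independent

Place the vectors as rows of a 3×5 matrix and reduce to echelon form.
The reduction yields 3 nonzero rows, so the rank is 3.
Since rank = 3 (the number of vectors), the set is linearly independent.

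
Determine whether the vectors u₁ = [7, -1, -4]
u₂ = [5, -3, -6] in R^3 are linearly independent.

linearly independent

Place the vectors as rows of a 2×3 matrix and reduce to echelon form.
The reduction yields 2 nonzero rows, so the rank is 2.
Since rank = 2 (the number of vectors), the set is linearly independent.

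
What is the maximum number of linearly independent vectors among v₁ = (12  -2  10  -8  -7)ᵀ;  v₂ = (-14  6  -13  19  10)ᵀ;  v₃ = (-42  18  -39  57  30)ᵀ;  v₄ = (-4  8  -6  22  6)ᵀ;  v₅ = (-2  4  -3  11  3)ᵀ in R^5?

Form the matrix with v₁, v₂, v₃, v₄, v₅ as columns and reduce.
Exactly 2 pivots survive; hence the rank is 2.

2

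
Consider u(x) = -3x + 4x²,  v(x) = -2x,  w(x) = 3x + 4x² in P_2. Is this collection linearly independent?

Take coordinates with respect to the standard basis {1, x, x²}.
Form the 3×3 matrix with these as columns; its determinant is 0.
A zero determinant means the columns are linearly dependent.

linearly dependent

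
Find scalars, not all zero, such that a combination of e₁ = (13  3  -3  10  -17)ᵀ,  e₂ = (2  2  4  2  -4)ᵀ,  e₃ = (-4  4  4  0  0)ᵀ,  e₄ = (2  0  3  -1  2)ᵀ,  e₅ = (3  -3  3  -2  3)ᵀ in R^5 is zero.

Set up α₁e₁ + … + α₅e₅ = 0 and solve the homogeneous system.
The free variable yields coefficients (1, -3, 3, -2, 3) (any nonzero multiple also works).

e₁ - 3e₂ + 3e₃ - 2e₄ + 3e₅ = 0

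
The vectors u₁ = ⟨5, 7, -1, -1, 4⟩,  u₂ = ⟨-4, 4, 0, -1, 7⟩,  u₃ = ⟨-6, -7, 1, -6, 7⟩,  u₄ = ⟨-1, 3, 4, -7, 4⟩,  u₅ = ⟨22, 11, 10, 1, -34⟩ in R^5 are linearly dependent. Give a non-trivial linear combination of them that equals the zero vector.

u₁ + 3u₂ + 3u₃ - 3u₄ + u₅ = 0

Write the vectors as columns of a matrix and find a nonzero vector in its null space.
One solution (up to scaling) is (1, 3, 3, -3, 1).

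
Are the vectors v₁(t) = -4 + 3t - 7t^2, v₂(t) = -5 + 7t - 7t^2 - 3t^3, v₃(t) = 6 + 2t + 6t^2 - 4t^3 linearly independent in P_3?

Write each element as a coordinate vector in ℝ⁴ using {1, t, …, t^3}.
Place the vectors as rows of a 3×4 matrix and reduce to echelon form.
The reduction yields 3 nonzero rows, so the rank is 3.
Since rank = 3 (the number of vectors), the set is linearly independent.

linearly independent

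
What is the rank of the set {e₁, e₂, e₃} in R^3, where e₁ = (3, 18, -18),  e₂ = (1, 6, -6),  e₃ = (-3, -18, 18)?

Apply Gaussian elimination to the matrix whose rows are e₁, e₂, e₃.
The echelon form has 1 nonzero row, so the rank is 1.

rank 1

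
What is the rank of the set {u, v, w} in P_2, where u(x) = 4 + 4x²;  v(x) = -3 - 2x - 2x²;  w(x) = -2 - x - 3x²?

Represent each element by its coordinate vector in ℝ³.
Apply Gaussian elimination to the matrix whose rows are u, v, w.
Exactly 3 pivots survive; hence the rank is 3.

rank 3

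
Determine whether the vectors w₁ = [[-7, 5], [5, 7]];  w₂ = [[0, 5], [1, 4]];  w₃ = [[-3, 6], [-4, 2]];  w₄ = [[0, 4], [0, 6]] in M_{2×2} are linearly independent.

linearly independent

Write each element as a coordinate vector in ℝ⁴ using {E₁₁, E₁₂, E₂₁, E₂₂}.
Form the 4×4 matrix with these as columns; its determinant is 792.
A nonzero determinant means the columns are linearly independent.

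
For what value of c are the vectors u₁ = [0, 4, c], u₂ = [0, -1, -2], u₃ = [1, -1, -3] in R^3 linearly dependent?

Dependence holds iff the 3×3 matrix [u₁ u₂ u₃] is singular.
Expanding, det = c - 8.
Solving c - 8 = 0 yields c = 8.

c = 8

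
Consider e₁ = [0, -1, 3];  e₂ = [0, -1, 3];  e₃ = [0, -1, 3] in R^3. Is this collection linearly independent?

Row-reduce the matrix whose columns are e₁, e₂, e₃.
The reduction yields 1 nonzero row, so the rank is 1.
Since rank 1 < 3, the set is linearly dependent.

linearly dependent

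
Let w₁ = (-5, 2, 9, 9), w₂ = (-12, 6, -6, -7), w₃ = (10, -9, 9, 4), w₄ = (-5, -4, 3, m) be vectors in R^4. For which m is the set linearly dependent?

Dependence holds iff the 4×4 matrix [w₁ w₂ w₃ w₄] is singular.
Expanding, det = 528*m + 3696.
Setting this to zero gives m = -7.

m = -7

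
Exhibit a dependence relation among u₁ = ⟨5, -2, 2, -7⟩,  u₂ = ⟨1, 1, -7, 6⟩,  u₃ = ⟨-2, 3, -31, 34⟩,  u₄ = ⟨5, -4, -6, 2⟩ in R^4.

Write the vectors as columns of a matrix and find a nonzero vector in its null space.
One solution (up to scaling) is (2, -3, 1, -1).

2u₁ - 3u₂ + u₃ - u₄ = 0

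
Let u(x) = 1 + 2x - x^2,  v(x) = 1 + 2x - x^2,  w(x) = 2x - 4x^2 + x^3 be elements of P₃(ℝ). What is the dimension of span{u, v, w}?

Represent each element by its coordinate vector in ℝ⁴.
Apply Gaussian elimination to the matrix whose rows are u, v, w.
Reduction leaves 2 leading entries, giving rank 2.

dim = 2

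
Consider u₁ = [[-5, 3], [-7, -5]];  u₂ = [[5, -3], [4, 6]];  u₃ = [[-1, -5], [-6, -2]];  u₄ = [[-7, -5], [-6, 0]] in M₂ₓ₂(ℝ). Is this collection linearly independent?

Write each element as a coordinate vector in ℝ⁴ using {E₁₁, E₁₂, E₂₁, E₂₂}.
Form the 4×4 matrix with these as columns; its determinant is 1044.
A nonzero determinant means the columns are linearly independent.

linearly independent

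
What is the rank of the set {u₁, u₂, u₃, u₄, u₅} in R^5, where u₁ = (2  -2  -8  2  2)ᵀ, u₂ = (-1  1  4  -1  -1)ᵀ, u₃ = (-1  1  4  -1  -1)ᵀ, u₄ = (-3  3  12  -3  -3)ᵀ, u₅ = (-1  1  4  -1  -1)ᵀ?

rank 1

Form the matrix with u₁, u₂, u₃, u₄, u₅ as columns and reduce.
Reduction leaves 1 leading entry, giving rank 1.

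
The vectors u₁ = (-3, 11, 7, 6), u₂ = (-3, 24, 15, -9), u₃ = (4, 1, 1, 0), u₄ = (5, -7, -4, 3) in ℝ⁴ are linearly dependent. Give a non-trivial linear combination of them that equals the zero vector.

u₂ - 3u₃ + 3u₄ = 0

Set up α₁u₁ + … + α₄u₄ = 0 and solve the homogeneous system.
One solution (up to scaling) is (0, 1, -3, 3).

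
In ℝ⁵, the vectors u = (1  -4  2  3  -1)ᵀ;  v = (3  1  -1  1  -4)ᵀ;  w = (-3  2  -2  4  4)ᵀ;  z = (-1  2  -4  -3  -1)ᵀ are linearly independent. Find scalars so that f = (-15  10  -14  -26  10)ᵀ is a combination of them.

f = -2u - 4v - w + 4z

Set up the augmented matrix [u | v | w | z | f] and row-reduce.
The system has the unique solution (a₁, …, a₄) = (-2, -4, -1, 4).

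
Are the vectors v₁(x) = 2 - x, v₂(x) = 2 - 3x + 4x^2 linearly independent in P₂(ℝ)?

Take coordinates with respect to the standard basis {1, x, x^2}.
Row-reduce the matrix whose columns are v₁, v₂.
The reduction yields 2 nonzero rows, so the rank is 2.
Since rank = 2 (the number of vectors), the set is linearly independent.

linearly independent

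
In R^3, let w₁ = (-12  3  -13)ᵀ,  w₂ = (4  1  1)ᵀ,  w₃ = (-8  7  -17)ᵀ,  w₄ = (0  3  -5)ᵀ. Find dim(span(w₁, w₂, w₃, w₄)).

Apply Gaussian elimination to the matrix whose rows are w₁, w₂, w₃, w₄.
The echelon form has 2 nonzero rows, so the rank is 2.
(With 4 elements in a 3-dimensional space the rank is at most 3.)

2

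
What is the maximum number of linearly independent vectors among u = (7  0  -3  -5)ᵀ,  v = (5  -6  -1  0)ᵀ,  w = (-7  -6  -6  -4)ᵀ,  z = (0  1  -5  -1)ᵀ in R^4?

Apply Gaussian elimination to the matrix whose rows are u, v, w, z.
There are 4 pivot columns, so rank = 4.

4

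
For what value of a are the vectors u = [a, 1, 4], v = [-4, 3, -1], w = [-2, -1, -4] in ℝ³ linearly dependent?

a = 2

Place the vectors as rows of a 3×3 matrix; dependence ⇔ determinant zero.
The determinant works out to 26 - 13*a.
Setting this to zero gives a = 2.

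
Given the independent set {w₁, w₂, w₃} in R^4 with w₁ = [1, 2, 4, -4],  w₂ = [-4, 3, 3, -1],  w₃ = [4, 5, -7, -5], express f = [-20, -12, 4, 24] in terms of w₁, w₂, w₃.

f = -4w₁ + 2w₂ - 2w₃

Set up the augmented matrix [w₁ | w₂ | w₃ | f] and row-reduce.
The system has the unique solution (a₁, a₂, a₃) = (-4, 2, -2).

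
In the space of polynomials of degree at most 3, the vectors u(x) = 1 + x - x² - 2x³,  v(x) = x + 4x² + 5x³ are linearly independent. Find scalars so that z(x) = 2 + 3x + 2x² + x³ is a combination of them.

Identify each element with its coordinate vector in ℝ⁴ via {1, x, …, x³}.
Write z = c₁u + c₂v and equate components.
Row-reducing the augmented matrix gives the unique coefficients (c₁, c₂) = (2, 1).

z = 2u + v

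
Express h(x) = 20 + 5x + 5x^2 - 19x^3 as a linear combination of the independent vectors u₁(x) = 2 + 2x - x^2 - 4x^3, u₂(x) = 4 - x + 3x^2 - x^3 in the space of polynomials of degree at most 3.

h = 4u₁ + 3u₂

Take coordinate vectors relative to {1, x, …, x^3}.
Solve the system with u₁, u₂ as columns and h as the right-hand side.
Row-reducing the augmented matrix gives the unique coefficients (a₁, a₂) = (4, 3).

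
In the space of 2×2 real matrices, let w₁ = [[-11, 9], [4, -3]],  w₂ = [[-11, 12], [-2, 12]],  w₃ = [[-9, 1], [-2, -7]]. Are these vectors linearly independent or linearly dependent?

Take coordinates with respect to the standard basis {E₁₁, E₁₂, E₂₁, E₂₂}.
Place the vectors as rows of a 3×4 matrix and reduce to echelon form.
The reduction yields 3 nonzero rows, so the rank is 3.
Since rank = 3 (the number of vectors), the set is linearly independent.

linearly independent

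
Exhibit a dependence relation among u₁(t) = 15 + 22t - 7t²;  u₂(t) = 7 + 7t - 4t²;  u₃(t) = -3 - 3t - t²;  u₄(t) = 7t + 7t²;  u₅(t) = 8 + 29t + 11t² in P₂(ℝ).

Write each element as a vector in ℝ³ using {1, t, t²}.
Solve the homogeneous system with u₁, u₂, u₃, u₄, u₅ as columns by row-reducing the coefficient matrix.
A generator of the null space is (1, -3, -2, -1, 0).

u₁ - 3u₂ - 2u₃ - u₄ = 0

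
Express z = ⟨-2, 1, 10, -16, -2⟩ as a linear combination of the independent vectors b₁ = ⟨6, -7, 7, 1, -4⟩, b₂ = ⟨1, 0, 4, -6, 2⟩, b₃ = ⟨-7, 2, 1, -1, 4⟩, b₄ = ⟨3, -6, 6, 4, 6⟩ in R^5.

z = b₁ + 2b₂ + b₃ - b₄

Since b₁, b₂, b₃, b₄ are independent, the coefficients expressing z are uniquely determined by a linear system.
The system has the unique solution (α₁, …, α₄) = (1, 2, 1, -1).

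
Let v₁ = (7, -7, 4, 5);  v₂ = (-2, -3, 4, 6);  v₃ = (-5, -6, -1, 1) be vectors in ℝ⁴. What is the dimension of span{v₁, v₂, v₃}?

Put the 4×3 matrix [v₁|v₂|v₃] into echelon form.
Exactly 3 pivots survive; hence the rank is 3.

3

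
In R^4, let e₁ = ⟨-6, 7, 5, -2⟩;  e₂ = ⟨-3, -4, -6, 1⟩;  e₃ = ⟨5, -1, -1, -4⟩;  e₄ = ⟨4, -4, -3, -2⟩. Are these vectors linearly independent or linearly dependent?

Form the 4×4 matrix with these as columns; its determinant is 245.
A nonzero determinant means the columns are linearly independent.

linearly independent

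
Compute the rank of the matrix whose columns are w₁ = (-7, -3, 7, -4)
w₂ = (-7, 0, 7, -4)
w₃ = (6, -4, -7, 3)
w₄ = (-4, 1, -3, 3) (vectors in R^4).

4

Apply Gaussian elimination to the matrix whose rows are w₁, w₂, w₃, w₄.
The echelon form has 4 nonzero rows, so the rank is 4.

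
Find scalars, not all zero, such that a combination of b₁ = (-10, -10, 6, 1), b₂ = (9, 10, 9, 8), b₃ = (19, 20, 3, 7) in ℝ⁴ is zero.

Solve the homogeneous system with b₁, b₂, b₃ as columns by row-reducing the coefficient matrix.
A generator of the null space is (1, -1, 1).

b₁ - b₂ + b₃ = 0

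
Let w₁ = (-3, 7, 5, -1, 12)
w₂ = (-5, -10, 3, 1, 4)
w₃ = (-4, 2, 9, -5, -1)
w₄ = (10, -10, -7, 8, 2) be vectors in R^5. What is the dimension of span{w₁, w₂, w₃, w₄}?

Put the 5×4 matrix [w₁|w₂|w₃|w₄] into echelon form.
Exactly 4 pivots survive; hence the rank is 4.

4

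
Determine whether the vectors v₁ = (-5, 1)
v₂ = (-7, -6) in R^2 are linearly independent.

linearly independent

The matrix [v₁|v₂] has determinant 37.
A nonzero determinant means the columns are linearly independent.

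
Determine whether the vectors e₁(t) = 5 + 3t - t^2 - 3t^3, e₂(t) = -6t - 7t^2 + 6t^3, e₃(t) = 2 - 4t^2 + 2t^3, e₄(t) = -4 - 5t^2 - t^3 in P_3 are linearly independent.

linearly independent

Take coordinates with respect to the standard basis {1, t, …, t^3}.
The matrix [e₁|e₂|e₃|e₄] has determinant -582.
A nonzero determinant means the columns are linearly independent.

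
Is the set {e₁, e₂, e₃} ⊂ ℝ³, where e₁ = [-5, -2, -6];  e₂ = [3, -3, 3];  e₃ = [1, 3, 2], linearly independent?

linearly independent

Row-reduce the matrix whose columns are e₁, e₂, e₃.
The reduction yields 3 nonzero rows, so the rank is 3.
Since rank = 3 (the number of vectors), the set is linearly independent.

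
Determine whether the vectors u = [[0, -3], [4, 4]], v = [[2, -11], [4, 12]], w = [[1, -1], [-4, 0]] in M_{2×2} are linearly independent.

Take coordinates with respect to the standard basis {E₁₁, E₁₂, E₂₁, E₂₂}.
Row-reduce the matrix whose columns are u, v, w.
The reduction yields 2 nonzero rows, so the rank is 2.
Since rank 2 < 3, the set is linearly dependent.
Indeed 3u - v + 2w = 0.

linearly dependent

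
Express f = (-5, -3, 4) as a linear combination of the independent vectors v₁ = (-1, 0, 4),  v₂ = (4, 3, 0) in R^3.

f = v₁ - v₂

Write f = a₁v₁ + a₂v₂ and equate components.
Row-reducing the augmented matrix gives the unique coefficients (a₁, a₂) = (1, -1).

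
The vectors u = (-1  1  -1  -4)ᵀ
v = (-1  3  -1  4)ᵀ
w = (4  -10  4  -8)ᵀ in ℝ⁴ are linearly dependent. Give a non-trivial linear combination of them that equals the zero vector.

Solve the homogeneous system with u, v, w as columns by row-reducing the coefficient matrix.
The free variable yields coefficients (1, 3, 1) (any nonzero multiple also works).

u + 3v + w = 0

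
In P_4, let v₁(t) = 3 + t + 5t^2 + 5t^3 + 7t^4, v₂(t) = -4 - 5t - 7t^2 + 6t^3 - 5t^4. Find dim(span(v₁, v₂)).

Use coordinates relative to {1, t, …, t^4}.
Put the 5×2 matrix [v₁|v₂] into echelon form.
Reduction leaves 2 leading entries, giving rank 2.

2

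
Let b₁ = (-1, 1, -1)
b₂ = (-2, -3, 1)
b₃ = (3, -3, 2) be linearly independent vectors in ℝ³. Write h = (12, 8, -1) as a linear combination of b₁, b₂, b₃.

Since b₁, b₂, b₃ are independent, the coefficients expressing h are uniquely determined by a linear system.
Back-substitution yields (a₁, a₂, a₃) = (-1, -4, 1).

h = -b₁ - 4b₂ + b₃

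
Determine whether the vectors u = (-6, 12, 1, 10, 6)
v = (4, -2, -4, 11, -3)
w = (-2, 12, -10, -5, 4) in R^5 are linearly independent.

Place the vectors as rows of a 3×5 matrix and reduce to echelon form.
The reduction yields 3 nonzero rows, so the rank is 3.
Since rank = 3 (the number of vectors), the set is linearly independent.

linearly independent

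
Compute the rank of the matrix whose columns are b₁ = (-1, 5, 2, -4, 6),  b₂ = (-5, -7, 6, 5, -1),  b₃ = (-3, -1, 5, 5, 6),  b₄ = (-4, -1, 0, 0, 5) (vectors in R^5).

Apply Gaussian elimination to the matrix whose rows are b₁, b₂, b₃, b₄.
Reduction leaves 4 leading entries, giving rank 4.

4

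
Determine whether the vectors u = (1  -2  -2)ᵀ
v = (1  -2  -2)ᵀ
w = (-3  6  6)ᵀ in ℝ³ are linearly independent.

linearly dependent

One vector is a scalar multiple of another, so the set is dependent.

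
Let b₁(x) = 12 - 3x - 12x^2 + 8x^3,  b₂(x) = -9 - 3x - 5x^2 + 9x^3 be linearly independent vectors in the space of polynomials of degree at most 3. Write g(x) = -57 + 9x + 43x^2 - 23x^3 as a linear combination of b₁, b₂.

Identify each element with its coordinate vector in ℝ⁴ via {1, x, …, x^3}.
Solve the system with b₁, b₂ as columns and g as the right-hand side.
Back-substitution yields (c₁, c₂) = (-4, 1).

g = -4b₁ + b₂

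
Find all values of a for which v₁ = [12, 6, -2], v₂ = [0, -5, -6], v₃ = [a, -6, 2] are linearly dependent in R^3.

The vectors are dependent exactly when the determinant of the matrix with rows v₁, v₂, v₃ vanishes.
The determinant works out to -46*a - 552.
Solving -46*a - 552 = 0 yields a = -12.

a = -12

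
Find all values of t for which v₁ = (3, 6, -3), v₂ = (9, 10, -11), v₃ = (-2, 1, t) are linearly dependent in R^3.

t = 13/4

The set is linearly dependent precisely when det[v₁; v₂; v₃] = 0.
The determinant works out to 78 - 24*t.
Setting this to zero gives t = 13/4.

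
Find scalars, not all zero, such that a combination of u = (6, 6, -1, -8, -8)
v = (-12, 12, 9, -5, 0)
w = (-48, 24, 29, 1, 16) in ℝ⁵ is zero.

Row-reduce the matrix with u, v, w as columns; the null space gives the coefficients.
The free variable yields coefficients (2, -3, 1) (any nonzero multiple also works).

2u - 3v + w = 0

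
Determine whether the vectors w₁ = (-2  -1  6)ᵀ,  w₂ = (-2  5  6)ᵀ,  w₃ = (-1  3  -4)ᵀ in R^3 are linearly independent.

The matrix [w₁|w₂|w₃] has determinant 84.
A nonzero determinant means the columns are linearly independent.

linearly independent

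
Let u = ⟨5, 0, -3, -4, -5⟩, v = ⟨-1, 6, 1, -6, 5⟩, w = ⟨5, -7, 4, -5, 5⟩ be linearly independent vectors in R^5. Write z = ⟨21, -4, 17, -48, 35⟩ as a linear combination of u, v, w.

Set up the augmented matrix [u | v | w | z] and row-reduce.
Back-substitution yields (a₁, a₂, a₃) = (1, 4, 4).

z = u + 4v + 4w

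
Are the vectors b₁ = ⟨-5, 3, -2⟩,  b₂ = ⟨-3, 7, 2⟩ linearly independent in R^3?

linearly independent

Place the vectors as rows of a 2×3 matrix and reduce to echelon form.
The reduction yields 2 nonzero rows, so the rank is 2.
Since rank = 2 (the number of vectors), the set is linearly independent.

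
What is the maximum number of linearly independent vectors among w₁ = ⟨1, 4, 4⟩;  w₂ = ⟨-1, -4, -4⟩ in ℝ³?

1

Put the 3×2 matrix [w₁|w₂] into echelon form.
There is 1 pivot column, so rank = 1.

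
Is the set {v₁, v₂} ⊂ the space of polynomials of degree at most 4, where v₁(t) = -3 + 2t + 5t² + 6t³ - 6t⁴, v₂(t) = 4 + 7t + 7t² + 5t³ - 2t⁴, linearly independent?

linearly independent

Write each element as a coordinate vector in ℝ⁵ using {1, t, …, t⁴}.
Place the vectors as rows of a 2×5 matrix and reduce to echelon form.
The reduction yields 2 nonzero rows, so the rank is 2.
Since rank = 2 (the number of vectors), the set is linearly independent.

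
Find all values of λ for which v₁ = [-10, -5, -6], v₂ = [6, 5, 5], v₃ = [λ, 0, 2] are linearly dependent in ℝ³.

Dependence holds iff the 3×3 matrix [v₁ v₂ v₃] is singular.
Expanding, det = 5*λ - 40.
This vanishes exactly when λ = 8.

λ = 8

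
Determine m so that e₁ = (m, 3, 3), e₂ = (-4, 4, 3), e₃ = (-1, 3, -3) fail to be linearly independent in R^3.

m = -23/7

The vectors are dependent exactly when the determinant of the matrix with rows e₁, e₂, e₃ vanishes.
Cofactor expansion gives det = -21*m - 69.
This vanishes exactly when m = -23/7.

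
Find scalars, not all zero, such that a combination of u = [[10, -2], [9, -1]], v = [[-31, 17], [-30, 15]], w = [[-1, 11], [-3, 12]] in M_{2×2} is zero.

3u + v - w = 0

Pass to coordinate vectors relative to the basis {E₁₁, E₁₂, E₂₁, E₂₂}.
Row-reduce the matrix with u, v, w as columns; the null space gives the coefficients.
One solution (up to scaling) is (3, 1, -1).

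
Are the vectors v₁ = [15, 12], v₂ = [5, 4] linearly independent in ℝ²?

Form the 2×2 matrix with these as columns; its determinant is 0.
A zero determinant means the columns are linearly dependent.
Indeed v₁ - 3v₂ = 0.

linearly dependent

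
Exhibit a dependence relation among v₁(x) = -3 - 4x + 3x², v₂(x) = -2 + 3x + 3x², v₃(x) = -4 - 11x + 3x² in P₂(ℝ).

Write each element as a vector in ℝ³ using {1, x, x²}.
Solve the homogeneous system with v₁, v₂, v₃ as columns by row-reducing the coefficient matrix.
One solution (up to scaling) is (2, -1, -1).

2v₁ - v₂ - v₃ = 0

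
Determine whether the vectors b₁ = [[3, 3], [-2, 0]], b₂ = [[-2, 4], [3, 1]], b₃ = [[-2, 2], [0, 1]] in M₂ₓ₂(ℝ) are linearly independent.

linearly independent

Take coordinates with respect to the standard basis {E₁₁, E₁₂, E₂₁, E₂₂}.
Place the vectors as rows of a 3×4 matrix and reduce to echelon form.
The reduction yields 3 nonzero rows, so the rank is 3.
Since rank = 3 (the number of vectors), the set is linearly independent.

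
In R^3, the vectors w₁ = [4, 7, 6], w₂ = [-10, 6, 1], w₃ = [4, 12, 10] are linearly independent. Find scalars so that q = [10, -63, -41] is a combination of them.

Since w₁, w₂, w₃ are independent, the coefficients expressing q are uniquely determined by a linear system.
Back-substitution yields (α₁, α₂, α₃) = (-3, -3, -2).

q = -3w₁ - 3w₂ - 2w₃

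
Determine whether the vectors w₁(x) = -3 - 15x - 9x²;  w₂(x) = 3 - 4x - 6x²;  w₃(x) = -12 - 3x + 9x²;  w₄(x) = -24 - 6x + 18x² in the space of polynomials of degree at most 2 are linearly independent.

Take coordinates with respect to the standard basis {1, x, x²}.
There are 4 vectors in a 3-dimensional space, so they cannot be linearly independent.

linearly dependent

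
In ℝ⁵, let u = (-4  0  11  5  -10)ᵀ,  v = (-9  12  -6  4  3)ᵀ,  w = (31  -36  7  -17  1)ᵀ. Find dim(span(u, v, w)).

Put the 5×3 matrix [u|v|w] into echelon form.
Exactly 2 pivots survive; hence the rank is 2.

2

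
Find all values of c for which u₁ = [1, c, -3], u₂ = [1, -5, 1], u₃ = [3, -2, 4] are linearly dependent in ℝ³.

c = -57

The set is linearly dependent precisely when det[u₁; u₂; u₃] = 0.
Expanding, det = -c - 57.
This vanishes exactly when c = -57.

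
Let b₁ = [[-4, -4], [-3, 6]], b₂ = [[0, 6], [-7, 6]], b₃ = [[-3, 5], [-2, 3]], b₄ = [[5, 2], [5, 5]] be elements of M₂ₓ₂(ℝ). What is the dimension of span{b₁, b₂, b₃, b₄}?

4

Pass to coordinate vectors with respect to the basis {E₁₁, E₁₂, E₂₁, E₂₂}.
Row-reduce the 4×4 matrix with these as rows.
The echelon form has 4 nonzero rows, so the rank is 4.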